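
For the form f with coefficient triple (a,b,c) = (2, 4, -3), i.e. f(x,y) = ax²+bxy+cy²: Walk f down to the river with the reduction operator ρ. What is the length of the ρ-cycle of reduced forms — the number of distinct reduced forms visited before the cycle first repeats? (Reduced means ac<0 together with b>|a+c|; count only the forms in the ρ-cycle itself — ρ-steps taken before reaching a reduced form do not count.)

D = 40, ⌊√D⌋ = 6
river: ρ → (-3,2,3)
river: ρ → (3,4,-2)
river: ρ → (-2,4,3)
river: ρ → (3,2,-3)
river: ρ → (-3,4,2)
river: ρ → (2,4,-3)
ρ-cycle length = 6 (tail of 0 descent steps not counted)

6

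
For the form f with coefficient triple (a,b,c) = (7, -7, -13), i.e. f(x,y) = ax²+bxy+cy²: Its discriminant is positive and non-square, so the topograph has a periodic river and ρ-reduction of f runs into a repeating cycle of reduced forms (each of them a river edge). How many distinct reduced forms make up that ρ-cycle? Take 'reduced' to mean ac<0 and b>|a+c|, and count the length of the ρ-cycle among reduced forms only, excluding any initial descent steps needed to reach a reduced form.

D = 413, ⌊√D⌋ = 20
descent: ρ → (-13,7,7)  [lands on river]
river: ρ → (7,7,-13)
river: ρ → (-13,19,1)
river: ρ → (1,19,-13)
ρ-cycle length = 4 (tail of 1 descent step not counted)

4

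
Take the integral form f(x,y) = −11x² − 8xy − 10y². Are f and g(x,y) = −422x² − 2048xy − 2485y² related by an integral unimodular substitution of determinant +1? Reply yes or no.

D₁ = -376, D₂ = -376
f is negative-definite; reduce −f:
−f: flip: (11,8,10)→(10,-8,11)
−f: reduced (well bottom): (10,-8,11) with a≤c, −a<b≤a
flip sign back: reduced form of f is (-10,8,-11)
g is negative-definite; reduce −g:
−g: translate: b→360 (≡2048 mod 844), so (422,2048,2485)→(422,360,77)
−g: flip: (422,360,77)→(77,-360,422)
−g: translate: b→-52 (≡-360 mod 154), so (77,-360,422)→(77,-52,10)
−g: flip: (77,-52,10)→(10,52,77)
−g: translate: b→-8 (≡52 mod 20), so (10,52,77)→(10,-8,11)
−g: reduced (well bottom): (10,-8,11) with a≤c, −a<b≤a
flip sign back: reduced form of g is (-10,8,-11)
reduced forms (-10, 8, -11) vs (-10, 8, -11) ⇒ equivalent

yes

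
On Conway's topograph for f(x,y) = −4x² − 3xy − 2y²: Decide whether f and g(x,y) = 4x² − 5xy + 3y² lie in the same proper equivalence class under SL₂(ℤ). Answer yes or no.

D₁ = -23, D₂ = -23
f is negative-definite; reduce −f:
−f: flip: (4,3,2)→(2,-3,4)
−f: translate: b→1 (≡-3 mod 4), so (2,-3,4)→(2,1,3)
−f: reduced (well bottom): (2,1,3) with a≤c, −a<b≤a
flip sign back: reduced form of f is (-2,-1,-3)
g: translate: b→3 (≡-5 mod 8), so (4,-5,3)→(4,3,2)
g: flip: (4,3,2)→(2,-3,4)
g: translate: b→1 (≡-3 mod 4), so (2,-3,4)→(2,1,3)
g: reduced (well bottom): (2,1,3) with a≤c, −a<b≤a
reduced forms (-2, -1, -3) vs (2, 1, 3) ⇒ inequivalent

no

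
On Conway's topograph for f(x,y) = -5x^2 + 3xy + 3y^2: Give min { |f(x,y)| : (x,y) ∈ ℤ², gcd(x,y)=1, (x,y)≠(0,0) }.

river: ρ → (3,3,-5)
river: ρ → (-5,7,1)
river: ρ → (1,7,-5)
river: ρ → (-5,3,3)
closes: descent 0, river 4
min |a| on river = 1

1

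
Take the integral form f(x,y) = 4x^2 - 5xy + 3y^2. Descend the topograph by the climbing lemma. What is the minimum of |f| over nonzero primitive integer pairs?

translate: b→3 (≡-5 mod 8), so (4,-5,3)→(4,3,2)
flip: (4,3,2)→(2,-3,4)
translate: b→1 (≡-3 mod 4), so (2,-3,4)→(2,1,3)
reduced (well bottom): (2,1,3) with a≤c, −a<b≤a
well minimum = a = 2

2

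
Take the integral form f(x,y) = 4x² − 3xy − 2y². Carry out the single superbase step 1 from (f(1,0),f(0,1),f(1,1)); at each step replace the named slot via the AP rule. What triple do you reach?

start (4,-2,-1) = (f(1,0),f(0,1),f(1,1))
replace slot 1: 2·((-2)+(-1)) − 4 = -10 → (-10,-2,-1)

-10,-2,-1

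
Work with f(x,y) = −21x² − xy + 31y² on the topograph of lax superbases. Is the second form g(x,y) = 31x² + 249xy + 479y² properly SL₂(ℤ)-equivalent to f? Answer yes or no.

D₁ = 2605, D₂ = 2605
river cycle of f (length 6): (-21, 41, 11), (11, 47, -9), (-9, 43, 21), (21, 41, -11), (-11, 47, 9), (9, 43, -21)
river cycle of g (length 6): (-21, 41, 11), (11, 47, -9), (-9, 43, 21), (21, 41, -11), (-11, 47, 9), (9, 43, -21)
cycles coincide ⇒ equivalent

yes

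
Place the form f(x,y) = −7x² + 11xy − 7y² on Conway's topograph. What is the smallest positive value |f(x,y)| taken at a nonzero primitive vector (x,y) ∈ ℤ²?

translate: b→3 (≡-11 mod 14), so (7,-11,7)→(7,3,3)
flip: (7,3,3)→(3,-3,7)
translate: b→3 (≡-3 mod 6), so (3,-3,7)→(3,3,7)
reduced (well bottom): (3,3,7) with a≤c, −a<b≤a
well minimum |f| = |-3| = 3 (negative-definite)

3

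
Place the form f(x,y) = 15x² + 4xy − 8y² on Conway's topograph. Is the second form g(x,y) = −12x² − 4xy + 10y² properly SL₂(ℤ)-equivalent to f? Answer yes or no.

D₁ = 496, D₂ = 496
river cycle of f (length 16): (-8, 12, 11), (11, 10, -9), (-9, 8, 12), (12, 16, -5), (-5, 14, 15), (15, 16, -4), (-4, 16, 15), (15, 14, -5), (-5, 16, 12), (12, 8, -9), … (6 more)
river cycle of g (length 8): (10, 4, -12), (-12, 20, 2), (2, 20, -12), (-12, 4, 10), (10, 16, -6), (-6, 20, 4), (4, 20, -6), (-6, 16, 10)
cycles differ ⇒ inequivalent

no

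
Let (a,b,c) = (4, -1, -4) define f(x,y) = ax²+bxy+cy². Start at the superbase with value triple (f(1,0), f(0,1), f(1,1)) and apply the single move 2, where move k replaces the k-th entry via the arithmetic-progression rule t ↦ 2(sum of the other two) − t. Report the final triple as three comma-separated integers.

start (4,-4,-1) = (f(1,0),f(0,1),f(1,1))
replace slot 2: 2·(4+(-1)) − (-4) = 10 → (4,10,-1)

4,10,-1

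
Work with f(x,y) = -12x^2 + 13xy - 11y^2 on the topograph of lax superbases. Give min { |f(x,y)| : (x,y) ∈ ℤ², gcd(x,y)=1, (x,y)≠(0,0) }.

translate: b→11 (≡-13 mod 24), so (12,-13,11)→(12,11,10)
flip: (12,11,10)→(10,-11,12)
translate: b→9 (≡-11 mod 20), so (10,-11,12)→(10,9,11)
reduced (well bottom): (10,9,11) with a≤c, −a<b≤a
well minimum |f| = |-10| = 10 (negative-definite)

10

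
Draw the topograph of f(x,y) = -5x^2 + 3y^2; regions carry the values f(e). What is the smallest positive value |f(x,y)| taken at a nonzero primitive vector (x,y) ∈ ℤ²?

descent: ρ → (3,6,-2)  [lands on river]
river: ρ → (-2,6,3)
closes: descent 1, river 2
min |a| on river = 2

2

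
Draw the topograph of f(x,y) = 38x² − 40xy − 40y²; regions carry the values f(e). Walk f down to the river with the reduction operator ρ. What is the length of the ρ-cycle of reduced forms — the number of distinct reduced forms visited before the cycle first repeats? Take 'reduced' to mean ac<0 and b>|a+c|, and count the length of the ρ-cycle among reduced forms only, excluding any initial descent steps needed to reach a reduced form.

D = 7680, ⌊√D⌋ = 87
descent: ρ → (-40,40,38)  [lands on river]
river: ρ → (38,36,-42)
river: ρ → (-42,48,32)
river: ρ → (32,80,-10)
river: ρ → (-10,80,32)
river: ρ → (32,48,-42)
river: ρ → (-42,36,38)
river: ρ → (38,40,-40)
ρ-cycle length = 8 (tail of 1 descent step not counted)

8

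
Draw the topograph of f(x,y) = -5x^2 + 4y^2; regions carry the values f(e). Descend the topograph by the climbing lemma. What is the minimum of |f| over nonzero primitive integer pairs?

descent: ρ → (4,8,-1)  [lands on river]
river: ρ → (-1,8,4)
closes: descent 1, river 2
min |a| on river = 1

1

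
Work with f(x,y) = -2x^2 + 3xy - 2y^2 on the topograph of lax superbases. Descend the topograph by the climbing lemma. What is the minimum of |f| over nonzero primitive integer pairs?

translate: b→1 (≡-3 mod 4), so (2,-3,2)→(2,1,1)
flip: (2,1,1)→(1,-1,2)
translate: b→1 (≡-1 mod 2), so (1,-1,2)→(1,1,2)
reduced (well bottom): (1,1,2) with a≤c, −a<b≤a
well minimum |f| = |-1| = 1 (negative-definite)

1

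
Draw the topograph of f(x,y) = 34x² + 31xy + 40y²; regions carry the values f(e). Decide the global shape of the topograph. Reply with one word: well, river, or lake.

D = b²−4ac = 31² − 4·34·40 = -4479
D < 0 ⇒ definite ⇒ every region one sign ⇒ single well

well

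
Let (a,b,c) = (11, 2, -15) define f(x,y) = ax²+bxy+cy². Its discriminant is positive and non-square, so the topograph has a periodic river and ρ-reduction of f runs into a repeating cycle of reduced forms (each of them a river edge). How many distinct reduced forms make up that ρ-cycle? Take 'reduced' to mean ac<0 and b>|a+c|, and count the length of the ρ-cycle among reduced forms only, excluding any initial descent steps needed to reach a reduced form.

D = 664, ⌊√D⌋ = 25
descent: ρ → (-15,-2,11)
descent: ρ → (11,24,-2)  [lands on river]
river: ρ → (-2,24,11)
river: ρ → (11,20,-6)
river: ρ → (-6,16,17)
river: ρ → (17,18,-5)
river: ρ → (-5,22,9)
river: ρ → (9,14,-13)
river: ρ → (-13,12,10)
river: ρ → (10,8,-15)
river: ρ → (-15,22,3)
river: ρ → (3,20,-22)
river: ρ → (-22,24,1)
river: ρ → (1,24,-22)
river: ρ → (-22,20,3)
river: ρ → (3,22,-15)
river: ρ → (-15,8,10)
river: ρ → (10,12,-13)
river: ρ → (-13,14,9)
river: ρ → (9,22,-5)
river: ρ → (-5,18,17)
river: ρ → (17,16,-6)
river: ρ → (-6,20,11)
ρ-cycle length = 22 (tail of 2 descent steps not counted)

22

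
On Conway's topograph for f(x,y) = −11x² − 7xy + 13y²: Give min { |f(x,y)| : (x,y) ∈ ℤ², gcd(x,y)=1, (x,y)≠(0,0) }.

descent: ρ → (13,7,-11)  [lands on river]
river: ρ → (-11,15,9)
river: ρ → (9,21,-5)
river: ρ → (-5,19,13)
closes: descent 1, river 4
min |a| on river = 5

5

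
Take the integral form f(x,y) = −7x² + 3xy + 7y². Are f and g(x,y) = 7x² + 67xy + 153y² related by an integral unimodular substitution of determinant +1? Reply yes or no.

D₁ = 205, D₂ = 205
river cycle of f (length 4): (7, 11, -3), (-3, 13, 3), (3, 11, -7), (-7, 3, 7)
river cycle of g (length 4): (7, 11, -3), (-3, 13, 3), (3, 11, -7), (-7, 3, 7)
cycles coincide ⇒ equivalent

yes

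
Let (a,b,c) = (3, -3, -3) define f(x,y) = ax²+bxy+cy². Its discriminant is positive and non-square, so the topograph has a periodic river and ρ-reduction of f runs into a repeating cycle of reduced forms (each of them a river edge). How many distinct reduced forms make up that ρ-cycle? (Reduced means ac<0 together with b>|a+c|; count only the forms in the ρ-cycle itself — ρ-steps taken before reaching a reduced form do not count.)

D = 45, ⌊√D⌋ = 6
descent: ρ → (-3,3,3)  [lands on river]
river: ρ → (3,3,-3)
ρ-cycle length = 2 (tail of 1 descent step not counted)

2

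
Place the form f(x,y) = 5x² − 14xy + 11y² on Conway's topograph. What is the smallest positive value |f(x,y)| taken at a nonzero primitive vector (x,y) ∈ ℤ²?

translate: b→-4 (≡-14 mod 10), so (5,-14,11)→(5,-4,2)
flip: (5,-4,2)→(2,4,5)
translate: b→0 (≡4 mod 4), so (2,4,5)→(2,0,3)
reduced (well bottom): (2,0,3) with a≤c, −a<b≤a
well minimum = a = 2

2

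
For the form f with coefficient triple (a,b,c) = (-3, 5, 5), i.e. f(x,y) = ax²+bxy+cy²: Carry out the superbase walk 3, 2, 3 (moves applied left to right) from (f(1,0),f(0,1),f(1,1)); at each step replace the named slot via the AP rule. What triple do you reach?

start (-3,5,7) = (f(1,0),f(0,1),f(1,1))
replace slot 3: 2·((-3)+5) − 7 = -3 → (-3,5,-3)
replace slot 2: 2·((-3)+(-3)) − 5 = -17 → (-3,-17,-3)
replace slot 3: 2·((-3)+(-17)) − (-3) = -37 → (-3,-17,-37)

-3,-17,-37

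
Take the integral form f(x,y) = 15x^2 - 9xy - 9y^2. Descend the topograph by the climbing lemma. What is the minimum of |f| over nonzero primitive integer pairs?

descent: ρ → (-9,9,15)  [lands on river]
river: ρ → (15,21,-3)
river: ρ → (-3,21,15)
river: ρ → (15,9,-9)
closes: descent 1, river 4
min |a| on river = 3

3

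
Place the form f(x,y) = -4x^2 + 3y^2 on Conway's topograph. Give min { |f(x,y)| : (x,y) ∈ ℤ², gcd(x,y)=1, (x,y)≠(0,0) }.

descent: ρ → (3,6,-1)  [lands on river]
river: ρ → (-1,6,3)
closes: descent 1, river 2
min |a| on river = 1

1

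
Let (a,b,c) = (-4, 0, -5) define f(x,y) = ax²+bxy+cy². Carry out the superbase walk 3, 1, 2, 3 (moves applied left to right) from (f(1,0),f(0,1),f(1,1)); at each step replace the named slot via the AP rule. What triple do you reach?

start (-4,-5,-9) = (f(1,0),f(0,1),f(1,1))
replace slot 3: 2·((-4)+(-5)) − (-9) = -9 → (-4,-5,-9)
replace slot 1: 2·((-5)+(-9)) − (-4) = -24 → (-24,-5,-9)
replace slot 2: 2·((-24)+(-9)) − (-5) = -61 → (-24,-61,-9)
replace slot 3: 2·((-24)+(-61)) − (-9) = -161 → (-24,-61,-161)

-24,-61,-161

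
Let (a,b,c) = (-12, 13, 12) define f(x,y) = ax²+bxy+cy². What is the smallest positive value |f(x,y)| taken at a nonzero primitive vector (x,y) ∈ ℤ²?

river: ρ → (12,11,-13)
river: ρ → (-13,15,10)
river: ρ → (10,25,-3)
river: ρ → (-3,23,18)
river: ρ → (18,13,-8)
river: ρ → (-8,19,12)
river: ρ → (12,5,-15)
river: ρ → (-15,25,2)
river: ρ → (2,27,-2)
river: ρ → (-2,25,15)
river: ρ → (15,5,-12)
river: ρ → (-12,19,8)
river: ρ → (8,13,-18)
river: ρ → (-18,23,3)
river: ρ → (3,25,-10)
river: ρ → (-10,15,13)
river: ρ → (13,11,-12)
river: ρ → (-12,13,12)
closes: descent 0, river 18
min |a| on river = 2

2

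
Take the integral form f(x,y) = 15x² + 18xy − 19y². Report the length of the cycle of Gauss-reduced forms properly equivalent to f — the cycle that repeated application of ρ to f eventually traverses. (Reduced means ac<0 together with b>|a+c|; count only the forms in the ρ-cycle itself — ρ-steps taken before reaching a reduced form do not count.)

D = 1464, ⌊√D⌋ = 38
river: ρ → (-19,20,14)
river: ρ → (14,36,-3)
river: ρ → (-3,36,14)
river: ρ → (14,20,-19)
river: ρ → (-19,18,15)
river: ρ → (15,12,-22)
river: ρ → (-22,32,5)
river: ρ → (5,38,-1)
river: ρ → (-1,38,5)
river: ρ → (5,32,-22)
river: ρ → (-22,12,15)
river: ρ → (15,18,-19)
ρ-cycle length = 12 (tail of 0 descent steps not counted)

12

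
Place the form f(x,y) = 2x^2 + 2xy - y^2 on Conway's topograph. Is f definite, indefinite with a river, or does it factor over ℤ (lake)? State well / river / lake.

D = b²−4ac = 2² − 4·2·(-1) = 12
D > 0 non-square ⇒ indefinite ⇒ periodic river

river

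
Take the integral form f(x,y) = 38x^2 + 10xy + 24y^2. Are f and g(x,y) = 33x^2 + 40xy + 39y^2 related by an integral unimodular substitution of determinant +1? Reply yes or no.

D₁ = -3548, D₂ = -3548
f: flip: (38,10,24)→(24,-10,38)
f: reduced (well bottom): (24,-10,38) with a≤c, −a<b≤a
g: translate: b→-26 (≡40 mod 66), so (33,40,39)→(33,-26,32)
g: flip: (33,-26,32)→(32,26,33)
g: reduced (well bottom): (32,26,33) with a≤c, −a<b≤a
reduced forms (24, -10, 38) vs (32, 26, 33) ⇒ inequivalent

no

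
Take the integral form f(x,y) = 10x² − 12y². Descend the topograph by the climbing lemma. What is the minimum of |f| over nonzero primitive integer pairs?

descent: ρ → (-12,0,10)
descent: ρ → (10,20,-2)  [lands on river]
river: ρ → (-2,20,10)
closes: descent 2, river 2
min |a| on river = 2

2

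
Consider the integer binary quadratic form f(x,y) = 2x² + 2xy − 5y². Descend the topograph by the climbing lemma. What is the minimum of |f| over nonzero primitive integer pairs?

descent: ρ → (-5,-2,2)
descent: ρ → (2,6,-1)  [lands on river]
river: ρ → (-1,6,2)
closes: descent 2, river 2
min |a| on river = 1

1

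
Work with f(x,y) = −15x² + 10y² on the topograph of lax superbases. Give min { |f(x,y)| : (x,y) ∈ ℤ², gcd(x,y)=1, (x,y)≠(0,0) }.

descent: ρ → (10,20,-5)  [lands on river]
river: ρ → (-5,20,10)
closes: descent 1, river 2
min |a| on river = 5

5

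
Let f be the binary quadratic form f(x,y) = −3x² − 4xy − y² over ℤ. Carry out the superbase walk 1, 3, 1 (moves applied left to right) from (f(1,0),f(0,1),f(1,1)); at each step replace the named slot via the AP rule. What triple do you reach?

start (-3,-1,-8) = (f(1,0),f(0,1),f(1,1))
replace slot 1: 2·((-1)+(-8)) − (-3) = -15 → (-15,-1,-8)
replace slot 3: 2·((-15)+(-1)) − (-8) = -24 → (-15,-1,-24)
replace slot 1: 2·((-1)+(-24)) − (-15) = -35 → (-35,-1,-24)

-35,-1,-24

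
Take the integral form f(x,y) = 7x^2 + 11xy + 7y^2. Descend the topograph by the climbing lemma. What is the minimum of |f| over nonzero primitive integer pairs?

translate: b→-3 (≡11 mod 14), so (7,11,7)→(7,-3,3)
flip: (7,-3,3)→(3,3,7)
reduced (well bottom): (3,3,7) with a≤c, −a<b≤a
well minimum = a = 3

3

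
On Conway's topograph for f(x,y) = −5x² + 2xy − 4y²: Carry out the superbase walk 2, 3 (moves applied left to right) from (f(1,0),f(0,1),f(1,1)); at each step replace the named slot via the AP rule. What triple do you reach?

start (-5,-4,-7) = (f(1,0),f(0,1),f(1,1))
replace slot 2: 2·((-5)+(-7)) − (-4) = -20 → (-5,-20,-7)
replace slot 3: 2·((-5)+(-20)) − (-7) = -43 → (-5,-20,-43)

-5,-20,-43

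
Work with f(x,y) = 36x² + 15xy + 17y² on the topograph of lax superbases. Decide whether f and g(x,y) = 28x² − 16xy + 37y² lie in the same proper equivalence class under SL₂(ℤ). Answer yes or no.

D₁ = -2223, D₂ = -3888
discriminants differ ⇒ not SL₂(ℤ)-equivalent

no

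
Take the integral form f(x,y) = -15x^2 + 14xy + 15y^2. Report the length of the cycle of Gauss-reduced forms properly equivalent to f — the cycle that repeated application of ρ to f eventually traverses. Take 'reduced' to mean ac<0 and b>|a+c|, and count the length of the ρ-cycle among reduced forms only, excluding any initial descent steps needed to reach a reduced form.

D = 1096, ⌊√D⌋ = 33
river: ρ → (15,16,-14)
river: ρ → (-14,12,17)
river: ρ → (17,22,-9)
river: ρ → (-9,32,2)
river: ρ → (2,32,-9)
river: ρ → (-9,22,17)
river: ρ → (17,12,-14)
river: ρ → (-14,16,15)
river: ρ → (15,14,-15)
river: ρ → (-15,16,14)
river: ρ → (14,12,-17)
river: ρ → (-17,22,9)
river: ρ → (9,32,-2)
river: ρ → (-2,32,9)
river: ρ → (9,22,-17)
river: ρ → (-17,12,14)
river: ρ → (14,16,-15)
river: ρ → (-15,14,15)
ρ-cycle length = 18 (tail of 0 descent steps not counted)

18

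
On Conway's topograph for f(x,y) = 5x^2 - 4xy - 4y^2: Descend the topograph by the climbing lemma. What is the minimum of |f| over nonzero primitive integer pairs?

descent: ρ → (-4,4,5)  [lands on river]
river: ρ → (5,6,-3)
river: ρ → (-3,6,5)
river: ρ → (5,4,-4)
closes: descent 1, river 4
min |a| on river = 3

3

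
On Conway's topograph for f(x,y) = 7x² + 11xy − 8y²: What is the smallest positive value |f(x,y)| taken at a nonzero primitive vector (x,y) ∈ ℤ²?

river: ρ → (-8,5,10)
river: ρ → (10,15,-3)
river: ρ → (-3,15,10)
river: ρ → (10,5,-8)
river: ρ → (-8,11,7)
river: ρ → (7,17,-2)
river: ρ → (-2,15,15)
river: ρ → (15,15,-2)
river: ρ → (-2,17,7)
river: ρ → (7,11,-8)
closes: descent 0, river 10
min |a| on river = 2

2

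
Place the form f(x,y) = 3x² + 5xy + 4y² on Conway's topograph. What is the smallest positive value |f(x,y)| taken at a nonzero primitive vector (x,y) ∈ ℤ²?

translate: b→-1 (≡5 mod 6), so (3,5,4)→(3,-1,2)
flip: (3,-1,2)→(2,1,3)
reduced (well bottom): (2,1,3) with a≤c, −a<b≤a
well minimum = a = 2

2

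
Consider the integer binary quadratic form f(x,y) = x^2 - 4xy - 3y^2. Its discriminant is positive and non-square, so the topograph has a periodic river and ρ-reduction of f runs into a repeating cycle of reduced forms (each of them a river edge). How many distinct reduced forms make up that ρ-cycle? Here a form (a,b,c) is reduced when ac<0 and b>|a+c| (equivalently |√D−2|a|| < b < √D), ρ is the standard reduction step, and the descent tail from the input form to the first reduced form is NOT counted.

D = 28, ⌊√D⌋ = 5
descent: ρ → (-3,4,1)  [lands on river]
river: ρ → (1,4,-3)
river: ρ → (-3,2,2)
river: ρ → (2,2,-3)
ρ-cycle length = 4 (tail of 1 descent step not counted)

4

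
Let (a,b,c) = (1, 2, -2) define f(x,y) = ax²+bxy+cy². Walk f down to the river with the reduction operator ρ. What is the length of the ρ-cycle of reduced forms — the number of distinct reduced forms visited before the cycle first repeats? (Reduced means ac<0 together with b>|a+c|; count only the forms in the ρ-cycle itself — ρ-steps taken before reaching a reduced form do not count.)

D = 12, ⌊√D⌋ = 3
river: ρ → (-2,2,1)
river: ρ → (1,2,-2)
ρ-cycle length = 2 (tail of 0 descent steps not counted)

2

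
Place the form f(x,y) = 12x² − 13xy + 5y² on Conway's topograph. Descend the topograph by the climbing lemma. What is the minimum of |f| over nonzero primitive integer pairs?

translate: b→11 (≡-13 mod 24), so (12,-13,5)→(12,11,4)
flip: (12,11,4)→(4,-11,12)
translate: b→-3 (≡-11 mod 8), so (4,-11,12)→(4,-3,5)
reduced (well bottom): (4,-3,5) with a≤c, −a<b≤a
well minimum = a = 4

4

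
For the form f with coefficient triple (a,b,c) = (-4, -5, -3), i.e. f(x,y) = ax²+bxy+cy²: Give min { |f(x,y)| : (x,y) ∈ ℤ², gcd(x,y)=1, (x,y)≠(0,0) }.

translate: b→-3 (≡5 mod 8), so (4,5,3)→(4,-3,2)
flip: (4,-3,2)→(2,3,4)
translate: b→-1 (≡3 mod 4), so (2,3,4)→(2,-1,3)
reduced (well bottom): (2,-1,3) with a≤c, −a<b≤a
well minimum |f| = |-2| = 2 (negative-definite)

2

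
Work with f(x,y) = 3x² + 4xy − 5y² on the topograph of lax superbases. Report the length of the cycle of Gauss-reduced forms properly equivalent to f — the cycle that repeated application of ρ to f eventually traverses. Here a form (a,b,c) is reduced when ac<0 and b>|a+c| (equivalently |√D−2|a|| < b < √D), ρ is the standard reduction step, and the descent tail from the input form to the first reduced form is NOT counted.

D = 76, ⌊√D⌋ = 8
river: ρ → (-5,6,2)
river: ρ → (2,6,-5)
river: ρ → (-5,4,3)
river: ρ → (3,8,-1)
river: ρ → (-1,8,3)
river: ρ → (3,4,-5)
ρ-cycle length = 6 (tail of 0 descent steps not counted)

6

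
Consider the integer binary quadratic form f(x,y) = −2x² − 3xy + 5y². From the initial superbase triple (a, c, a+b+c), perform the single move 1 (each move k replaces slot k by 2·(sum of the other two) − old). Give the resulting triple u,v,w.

start (-2,5,0) = (f(1,0),f(0,1),f(1,1))
replace slot 1: 2·(5+0) − (-2) = 12 → (12,5,0)

12,5,0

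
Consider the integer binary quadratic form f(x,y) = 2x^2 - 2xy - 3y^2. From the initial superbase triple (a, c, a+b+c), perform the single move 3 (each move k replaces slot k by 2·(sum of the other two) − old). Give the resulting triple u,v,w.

start (2,-3,-3) = (f(1,0),f(0,1),f(1,1))
replace slot 3: 2·(2+(-3)) − (-3) = 1 → (2,-3,1)

2,-3,1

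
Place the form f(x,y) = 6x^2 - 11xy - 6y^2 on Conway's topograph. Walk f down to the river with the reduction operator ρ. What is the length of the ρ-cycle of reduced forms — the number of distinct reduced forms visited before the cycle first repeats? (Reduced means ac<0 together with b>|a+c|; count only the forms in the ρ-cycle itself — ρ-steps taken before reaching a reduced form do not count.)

D = 265, ⌊√D⌋ = 16
descent: ρ → (-6,11,6)  [lands on river]
river: ρ → (6,13,-4)
river: ρ → (-4,11,9)
river: ρ → (9,7,-6)
river: ρ → (-6,5,10)
river: ρ → (10,15,-1)
river: ρ → (-1,15,10)
river: ρ → (10,5,-6)
river: ρ → (-6,7,9)
river: ρ → (9,11,-4)
river: ρ → (-4,13,6)
river: ρ → (6,11,-6)
river: ρ → (-6,13,4)
river: ρ → (4,11,-9)
river: ρ → (-9,7,6)
river: ρ → (6,5,-10)
river: ρ → (-10,15,1)
river: ρ → (1,15,-10)
river: ρ → (-10,5,6)
river: ρ → (6,7,-9)
river: ρ → (-9,11,4)
river: ρ → (4,13,-6)
ρ-cycle length = 22 (tail of 1 descent step not counted)

22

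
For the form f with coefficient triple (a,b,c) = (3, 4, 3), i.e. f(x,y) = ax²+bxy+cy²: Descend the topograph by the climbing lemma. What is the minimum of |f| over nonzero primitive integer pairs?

translate: b→-2 (≡4 mod 6), so (3,4,3)→(3,-2,2)
flip: (3,-2,2)→(2,2,3)
reduced (well bottom): (2,2,3) with a≤c, −a<b≤a
well minimum = a = 2

2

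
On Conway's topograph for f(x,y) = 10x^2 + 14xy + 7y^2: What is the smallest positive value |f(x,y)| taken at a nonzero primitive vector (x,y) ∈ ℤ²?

translate: b→-6 (≡14 mod 20), so (10,14,7)→(10,-6,3)
flip: (10,-6,3)→(3,6,10)
translate: b→0 (≡6 mod 6), so (3,6,10)→(3,0,7)
reduced (well bottom): (3,0,7) with a≤c, −a<b≤a
well minimum = a = 3

3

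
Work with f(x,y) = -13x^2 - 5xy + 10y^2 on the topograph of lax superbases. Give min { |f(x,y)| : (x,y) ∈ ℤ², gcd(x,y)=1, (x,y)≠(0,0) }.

descent: ρ → (10,5,-13)  [lands on river]
river: ρ → (-13,21,2)
river: ρ → (2,23,-2)
river: ρ → (-2,21,13)
river: ρ → (13,5,-10)
river: ρ → (-10,15,8)
river: ρ → (8,17,-8)
river: ρ → (-8,15,10)
closes: descent 1, river 8
min |a| on river = 2

2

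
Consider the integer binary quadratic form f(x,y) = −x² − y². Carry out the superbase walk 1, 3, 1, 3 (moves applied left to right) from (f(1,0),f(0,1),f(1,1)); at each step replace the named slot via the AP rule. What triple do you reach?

start (-1,-1,-2) = (f(1,0),f(0,1),f(1,1))
replace slot 1: 2·((-1)+(-2)) − (-1) = -5 → (-5,-1,-2)
replace slot 3: 2·((-5)+(-1)) − (-2) = -10 → (-5,-1,-10)
replace slot 1: 2·((-1)+(-10)) − (-5) = -17 → (-17,-1,-10)
replace slot 3: 2·((-17)+(-1)) − (-10) = -26 → (-17,-1,-26)

-17,-1,-26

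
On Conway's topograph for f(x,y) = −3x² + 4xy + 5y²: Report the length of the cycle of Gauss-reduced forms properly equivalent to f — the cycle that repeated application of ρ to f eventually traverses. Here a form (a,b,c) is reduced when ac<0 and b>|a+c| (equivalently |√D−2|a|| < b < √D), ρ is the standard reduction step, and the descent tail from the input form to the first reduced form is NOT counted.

D = 76, ⌊√D⌋ = 8
river: ρ → (5,6,-2)
river: ρ → (-2,6,5)
river: ρ → (5,4,-3)
river: ρ → (-3,8,1)
river: ρ → (1,8,-3)
river: ρ → (-3,4,5)
ρ-cycle length = 6 (tail of 0 descent steps not counted)

6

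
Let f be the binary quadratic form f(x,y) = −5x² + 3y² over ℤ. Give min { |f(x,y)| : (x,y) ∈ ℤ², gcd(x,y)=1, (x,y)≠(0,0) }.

descent: ρ → (3,6,-2)  [lands on river]
river: ρ → (-2,6,3)
closes: descent 1, river 2
min |a| on river = 2

2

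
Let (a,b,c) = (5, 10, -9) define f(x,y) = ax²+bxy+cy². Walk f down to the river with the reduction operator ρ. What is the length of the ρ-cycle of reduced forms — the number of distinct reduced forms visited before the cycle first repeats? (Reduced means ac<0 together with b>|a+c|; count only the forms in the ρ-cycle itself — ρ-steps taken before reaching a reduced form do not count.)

D = 280, ⌊√D⌋ = 16
river: ρ → (-9,8,6)
river: ρ → (6,16,-1)
river: ρ → (-1,16,6)
river: ρ → (6,8,-9)
river: ρ → (-9,10,5)
river: ρ → (5,10,-9)
ρ-cycle length = 6 (tail of 0 descent steps not counted)

6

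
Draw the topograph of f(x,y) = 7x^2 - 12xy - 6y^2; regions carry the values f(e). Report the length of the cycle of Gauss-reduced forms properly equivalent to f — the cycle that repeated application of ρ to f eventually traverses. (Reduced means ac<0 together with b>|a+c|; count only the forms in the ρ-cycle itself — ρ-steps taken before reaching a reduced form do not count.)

D = 312, ⌊√D⌋ = 17
descent: ρ → (-6,12,7)  [lands on river]
river: ρ → (7,16,-2)
river: ρ → (-2,16,7)
river: ρ → (7,12,-6)
ρ-cycle length = 4 (tail of 1 descent step not counted)

4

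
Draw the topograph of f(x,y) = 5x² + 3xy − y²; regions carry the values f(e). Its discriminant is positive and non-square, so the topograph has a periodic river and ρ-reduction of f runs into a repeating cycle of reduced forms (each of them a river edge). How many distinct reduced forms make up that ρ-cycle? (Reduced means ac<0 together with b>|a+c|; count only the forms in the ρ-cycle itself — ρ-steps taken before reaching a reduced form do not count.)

D = 29, ⌊√D⌋ = 5
descent: ρ → (-1,5,1)  [lands on river]
river: ρ → (1,5,-1)
ρ-cycle length = 2 (tail of 1 descent step not counted)

2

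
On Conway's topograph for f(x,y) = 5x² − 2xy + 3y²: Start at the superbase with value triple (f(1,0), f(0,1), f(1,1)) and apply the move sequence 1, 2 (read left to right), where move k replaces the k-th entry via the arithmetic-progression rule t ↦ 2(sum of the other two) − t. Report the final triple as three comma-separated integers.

start (5,3,6) = (f(1,0),f(0,1),f(1,1))
replace slot 1: 2·(3+6) − 5 = 13 → (13,3,6)
replace slot 2: 2·(13+6) − 3 = 35 → (13,35,6)

13,35,6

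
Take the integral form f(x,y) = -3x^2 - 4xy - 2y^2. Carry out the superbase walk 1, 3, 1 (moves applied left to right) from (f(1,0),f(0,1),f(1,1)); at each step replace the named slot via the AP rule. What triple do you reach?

start (-3,-2,-9) = (f(1,0),f(0,1),f(1,1))
replace slot 1: 2·((-2)+(-9)) − (-3) = -19 → (-19,-2,-9)
replace slot 3: 2·((-19)+(-2)) − (-9) = -33 → (-19,-2,-33)
replace slot 1: 2·((-2)+(-33)) − (-19) = -51 → (-51,-2,-33)

-51,-2,-33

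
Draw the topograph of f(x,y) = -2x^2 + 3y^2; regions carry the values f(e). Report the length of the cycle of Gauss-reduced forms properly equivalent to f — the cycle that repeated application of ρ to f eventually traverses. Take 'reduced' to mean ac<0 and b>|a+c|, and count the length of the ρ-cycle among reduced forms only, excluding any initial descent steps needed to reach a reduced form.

D = 24, ⌊√D⌋ = 4
descent: ρ → (3,0,-2)
descent: ρ → (-2,4,1)  [lands on river]
river: ρ → (1,4,-2)
ρ-cycle length = 2 (tail of 2 descent steps not counted)

2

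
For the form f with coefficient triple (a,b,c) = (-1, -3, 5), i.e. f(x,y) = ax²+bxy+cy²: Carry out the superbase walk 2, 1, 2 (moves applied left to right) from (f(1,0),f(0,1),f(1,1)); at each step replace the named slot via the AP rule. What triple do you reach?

start (-1,5,1) = (f(1,0),f(0,1),f(1,1))
replace slot 2: 2·((-1)+1) − 5 = -5 → (-1,-5,1)
replace slot 1: 2·((-5)+1) − (-1) = -7 → (-7,-5,1)
replace slot 2: 2·((-7)+1) − (-5) = -7 → (-7,-7,1)

-7,-7,1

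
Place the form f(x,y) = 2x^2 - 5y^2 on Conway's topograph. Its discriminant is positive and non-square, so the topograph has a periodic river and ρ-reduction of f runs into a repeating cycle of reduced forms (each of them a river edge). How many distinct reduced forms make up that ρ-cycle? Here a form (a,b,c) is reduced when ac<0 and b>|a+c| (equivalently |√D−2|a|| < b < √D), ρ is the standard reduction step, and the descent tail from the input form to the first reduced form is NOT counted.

D = 40, ⌊√D⌋ = 6
descent: ρ → (-5,0,2)
descent: ρ → (2,4,-3)  [lands on river]
river: ρ → (-3,2,3)
river: ρ → (3,4,-2)
river: ρ → (-2,4,3)
river: ρ → (3,2,-3)
river: ρ → (-3,4,2)
ρ-cycle length = 6 (tail of 2 descent steps not counted)

6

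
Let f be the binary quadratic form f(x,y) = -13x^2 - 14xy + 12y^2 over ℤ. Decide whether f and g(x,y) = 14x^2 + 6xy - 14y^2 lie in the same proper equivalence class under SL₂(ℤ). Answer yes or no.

D₁ = 820, D₂ = 820
river cycle of f (length 12): (12, 14, -13), (-13, 12, 13), (13, 14, -12), (-12, 10, 15), (15, 20, -7), (-7, 22, 12), (12, 26, -3), (-3, 28, 3), (3, 26, -12), (-12, 22, 7), … (2 more)
river cycle of g (length 4): (-14, 22, 6), (6, 26, -6), (-6, 22, 14), (14, 6, -14)
cycles differ ⇒ inequivalent

no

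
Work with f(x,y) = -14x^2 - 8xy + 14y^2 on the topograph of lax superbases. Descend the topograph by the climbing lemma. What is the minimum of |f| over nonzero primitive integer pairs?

descent: ρ → (14,8,-14)  [lands on river]
river: ρ → (-14,20,8)
river: ρ → (8,28,-2)
river: ρ → (-2,28,8)
river: ρ → (8,20,-14)
river: ρ → (-14,8,14)
river: ρ → (14,20,-8)
river: ρ → (-8,28,2)
river: ρ → (2,28,-8)
river: ρ → (-8,20,14)
closes: descent 1, river 10
min |a| on river = 2

2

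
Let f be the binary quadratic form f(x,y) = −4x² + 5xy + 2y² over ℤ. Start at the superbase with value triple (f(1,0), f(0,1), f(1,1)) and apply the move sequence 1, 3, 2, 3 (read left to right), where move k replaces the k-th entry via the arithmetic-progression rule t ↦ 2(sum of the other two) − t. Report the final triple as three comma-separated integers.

start (-4,2,3) = (f(1,0),f(0,1),f(1,1))
replace slot 1: 2·(2+3) − (-4) = 14 → (14,2,3)
replace slot 3: 2·(14+2) − 3 = 29 → (14,2,29)
replace slot 2: 2·(14+29) − 2 = 84 → (14,84,29)
replace slot 3: 2·(14+84) − 29 = 167 → (14,84,167)

14,84,167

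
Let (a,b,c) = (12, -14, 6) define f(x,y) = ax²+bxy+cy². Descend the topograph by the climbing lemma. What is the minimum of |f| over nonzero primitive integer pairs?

translate: b→10 (≡-14 mod 24), so (12,-14,6)→(12,10,4)
flip: (12,10,4)→(4,-10,12)
translate: b→-2 (≡-10 mod 8), so (4,-10,12)→(4,-2,6)
reduced (well bottom): (4,-2,6) with a≤c, −a<b≤a
well minimum = a = 4

4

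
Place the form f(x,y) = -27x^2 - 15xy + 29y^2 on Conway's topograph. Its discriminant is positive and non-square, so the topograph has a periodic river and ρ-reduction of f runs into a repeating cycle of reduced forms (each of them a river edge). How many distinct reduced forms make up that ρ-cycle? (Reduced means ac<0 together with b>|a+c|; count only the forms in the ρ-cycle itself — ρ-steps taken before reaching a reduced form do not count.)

D = 3357, ⌊√D⌋ = 57
descent: ρ → (29,15,-27)  [lands on river]
river: ρ → (-27,39,17)
river: ρ → (17,29,-37)
river: ρ → (-37,45,9)
river: ρ → (9,45,-37)
river: ρ → (-37,29,17)
river: ρ → (17,39,-27)
river: ρ → (-27,15,29)
river: ρ → (29,43,-13)
river: ρ → (-13,35,41)
river: ρ → (41,47,-7)
river: ρ → (-7,51,27)
river: ρ → (27,57,-1)
river: ρ → (-1,57,27)
river: ρ → (27,51,-7)
river: ρ → (-7,47,41)
river: ρ → (41,35,-13)
river: ρ → (-13,43,29)
ρ-cycle length = 18 (tail of 1 descent step not counted)

18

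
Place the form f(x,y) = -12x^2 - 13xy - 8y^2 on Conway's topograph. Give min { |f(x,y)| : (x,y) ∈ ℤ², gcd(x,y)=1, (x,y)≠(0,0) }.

translate: b→-11 (≡13 mod 24), so (12,13,8)→(12,-11,7)
flip: (12,-11,7)→(7,11,12)
translate: b→-3 (≡11 mod 14), so (7,11,12)→(7,-3,8)
reduced (well bottom): (7,-3,8) with a≤c, −a<b≤a
well minimum |f| = |-7| = 7 (negative-definite)

7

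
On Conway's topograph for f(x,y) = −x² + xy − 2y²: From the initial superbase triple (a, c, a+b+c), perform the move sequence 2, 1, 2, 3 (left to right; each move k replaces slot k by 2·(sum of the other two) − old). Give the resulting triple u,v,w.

start (-1,-2,-2) = (f(1,0),f(0,1),f(1,1))
replace slot 2: 2·((-1)+(-2)) − (-2) = -4 → (-1,-4,-2)
replace slot 1: 2·((-4)+(-2)) − (-1) = -11 → (-11,-4,-2)
replace slot 2: 2·((-11)+(-2)) − (-4) = -22 → (-11,-22,-2)
replace slot 3: 2·((-11)+(-22)) − (-2) = -64 → (-11,-22,-64)

-11,-22,-64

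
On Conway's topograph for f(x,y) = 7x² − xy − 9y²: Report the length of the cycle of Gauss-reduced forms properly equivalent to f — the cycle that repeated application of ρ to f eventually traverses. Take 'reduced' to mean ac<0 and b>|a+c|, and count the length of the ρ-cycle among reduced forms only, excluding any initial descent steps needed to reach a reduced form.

D = 253, ⌊√D⌋ = 15
descent: ρ → (-9,1,7)
descent: ρ → (7,13,-3)  [lands on river]
river: ρ → (-3,11,11)
river: ρ → (11,11,-3)
river: ρ → (-3,13,7)
river: ρ → (7,15,-1)
river: ρ → (-1,15,7)
ρ-cycle length = 6 (tail of 2 descent steps not counted)

6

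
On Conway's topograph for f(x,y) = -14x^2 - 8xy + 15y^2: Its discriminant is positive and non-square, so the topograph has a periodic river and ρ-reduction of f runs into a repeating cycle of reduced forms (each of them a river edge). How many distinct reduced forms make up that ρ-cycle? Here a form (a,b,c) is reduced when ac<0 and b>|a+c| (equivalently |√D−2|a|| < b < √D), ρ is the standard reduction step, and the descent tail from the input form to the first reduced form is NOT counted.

D = 904, ⌊√D⌋ = 30
descent: ρ → (15,8,-14)  [lands on river]
river: ρ → (-14,20,9)
river: ρ → (9,16,-18)
river: ρ → (-18,20,7)
river: ρ → (7,22,-15)
river: ρ → (-15,8,14)
river: ρ → (14,20,-9)
river: ρ → (-9,16,18)
river: ρ → (18,20,-7)
river: ρ → (-7,22,15)
ρ-cycle length = 10 (tail of 1 descent step not counted)

10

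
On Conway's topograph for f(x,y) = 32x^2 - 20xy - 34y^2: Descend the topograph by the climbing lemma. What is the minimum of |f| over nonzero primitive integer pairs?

descent: ρ → (-34,20,32)  [lands on river]
river: ρ → (32,44,-22)
river: ρ → (-22,44,32)
river: ρ → (32,20,-34)
river: ρ → (-34,48,18)
river: ρ → (18,60,-16)
river: ρ → (-16,68,2)
river: ρ → (2,68,-16)
river: ρ → (-16,60,18)
river: ρ → (18,48,-34)
closes: descent 1, river 10
min |a| on river = 2

2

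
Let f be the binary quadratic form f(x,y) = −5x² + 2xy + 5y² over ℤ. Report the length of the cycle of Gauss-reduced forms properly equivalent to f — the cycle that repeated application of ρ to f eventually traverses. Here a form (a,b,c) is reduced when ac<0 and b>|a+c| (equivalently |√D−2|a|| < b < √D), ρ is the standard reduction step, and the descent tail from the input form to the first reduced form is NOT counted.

D = 104, ⌊√D⌋ = 10
river: ρ → (5,8,-2)
river: ρ → (-2,8,5)
river: ρ → (5,2,-5)
river: ρ → (-5,8,2)
river: ρ → (2,8,-5)
river: ρ → (-5,2,5)
ρ-cycle length = 6 (tail of 0 descent steps not counted)

6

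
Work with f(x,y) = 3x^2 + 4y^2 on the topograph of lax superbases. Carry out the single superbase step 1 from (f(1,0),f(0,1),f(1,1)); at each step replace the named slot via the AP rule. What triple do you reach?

start (3,4,7) = (f(1,0),f(0,1),f(1,1))
replace slot 1: 2·(4+7) − 3 = 19 → (19,4,7)

19,4,7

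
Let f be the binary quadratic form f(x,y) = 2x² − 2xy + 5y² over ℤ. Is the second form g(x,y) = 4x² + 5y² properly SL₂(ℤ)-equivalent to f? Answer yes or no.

D₁ = -36, D₂ = -80
discriminants differ ⇒ not SL₂(ℤ)-equivalent

no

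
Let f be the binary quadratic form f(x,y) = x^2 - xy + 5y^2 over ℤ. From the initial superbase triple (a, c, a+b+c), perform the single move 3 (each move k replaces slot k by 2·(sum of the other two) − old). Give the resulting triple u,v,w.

start (1,5,5) = (f(1,0),f(0,1),f(1,1))
replace slot 3: 2·(1+5) − 5 = 7 → (1,5,7)

1,5,7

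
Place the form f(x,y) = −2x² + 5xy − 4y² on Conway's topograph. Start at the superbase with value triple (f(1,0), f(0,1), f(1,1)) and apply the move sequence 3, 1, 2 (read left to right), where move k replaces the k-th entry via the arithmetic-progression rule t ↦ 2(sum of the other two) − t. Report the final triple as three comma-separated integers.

start (-2,-4,-1) = (f(1,0),f(0,1),f(1,1))
replace slot 3: 2·((-2)+(-4)) − (-1) = -11 → (-2,-4,-11)
replace slot 1: 2·((-4)+(-11)) − (-2) = -28 → (-28,-4,-11)
replace slot 2: 2·((-28)+(-11)) − (-4) = -74 → (-28,-74,-11)

-28,-74,-11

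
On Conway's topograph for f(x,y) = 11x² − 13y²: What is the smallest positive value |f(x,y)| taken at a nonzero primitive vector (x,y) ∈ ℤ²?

descent: ρ → (-13,0,11)
descent: ρ → (11,22,-2)  [lands on river]
river: ρ → (-2,22,11)
closes: descent 2, river 2
min |a| on river = 2

2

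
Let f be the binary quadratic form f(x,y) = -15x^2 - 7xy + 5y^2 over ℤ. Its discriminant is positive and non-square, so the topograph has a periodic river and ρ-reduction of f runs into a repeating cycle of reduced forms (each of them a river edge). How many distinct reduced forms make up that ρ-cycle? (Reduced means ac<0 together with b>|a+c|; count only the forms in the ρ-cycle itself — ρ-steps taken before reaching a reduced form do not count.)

D = 349, ⌊√D⌋ = 18
descent: ρ → (5,17,-3)  [lands on river]
river: ρ → (-3,13,15)
river: ρ → (15,17,-1)
river: ρ → (-1,17,15)
river: ρ → (15,13,-3)
river: ρ → (-3,17,5)
river: ρ → (5,13,-9)
river: ρ → (-9,5,9)
river: ρ → (9,13,-5)
river: ρ → (-5,17,3)
river: ρ → (3,13,-15)
river: ρ → (-15,17,1)
river: ρ → (1,17,-15)
river: ρ → (-15,13,3)
river: ρ → (3,17,-5)
river: ρ → (-5,13,9)
river: ρ → (9,5,-9)
river: ρ → (-9,13,5)
ρ-cycle length = 18 (tail of 1 descent step not counted)

18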